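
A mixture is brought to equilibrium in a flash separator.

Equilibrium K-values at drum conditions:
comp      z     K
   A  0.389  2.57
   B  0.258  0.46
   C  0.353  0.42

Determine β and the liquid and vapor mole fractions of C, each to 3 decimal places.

β = 0.301, x_C = 0.428, y_C = 0.180

Rachford–Rice: g(β) = Σ zᵢ(Kᵢ−1)/(1+β(Kᵢ−1)) = 0.
g(0) = ΣzᵢKᵢ − 1 = 0.267 and g(1) = 1 − Σzᵢ/Kᵢ = -0.553, so a root lies in (0, 1).
Iterate (Newton) starting at β = 0.5:
  β = 0.500: g = -0.1371, g' = -0.678 → β = 0.298
  β = 0.298: g = 0.0027, g' = -0.726 → β = 0.301
Converged at β = 0.301.
Compositions from xᵢ = zᵢ/(1+β(Kᵢ−1)), yᵢ = Kᵢxᵢ:
  A: x = 0.264, y = 0.679
  B: x = 0.308, y = 0.142
  C: x = 0.428, y = 0.180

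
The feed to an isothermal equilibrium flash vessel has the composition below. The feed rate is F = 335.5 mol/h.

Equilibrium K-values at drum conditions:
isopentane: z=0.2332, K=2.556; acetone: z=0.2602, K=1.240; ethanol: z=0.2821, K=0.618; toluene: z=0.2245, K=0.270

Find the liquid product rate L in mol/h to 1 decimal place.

L = 251.3 mol/h

Let β = V/F and solve Σ zᵢ(Kᵢ−1)/(1+β(Kᵢ−1)) = 0.
Feasibility: ΣzᵢKᵢ = 1.1537, Σzᵢ/Kᵢ = 1.5890 — both > 1, two phases present.
Newton iteration, β⁰ = 0.4:
  β = 0.4000: g = -0.07804, g' = -0.5230 → β = 0.2508
  β = 0.2508: g = 0.00012, g' = -0.5351 → β = 0.2510
Converged at β = 0.2510.
Then V = β·F = 0.2510·335.5 = 84.2 mol/h and L = F − V = 251.3 mol/h.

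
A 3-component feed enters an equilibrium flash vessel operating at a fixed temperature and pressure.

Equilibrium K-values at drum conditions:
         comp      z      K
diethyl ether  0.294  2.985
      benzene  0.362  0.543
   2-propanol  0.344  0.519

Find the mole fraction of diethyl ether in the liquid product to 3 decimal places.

x_diethyl ether = 0.191

Material balance + equilibrium reduce to Σ zᵢ(Kᵢ−1)/(1+ψ(Kᵢ−1)) = 0.
g(0) = ΣzᵢKᵢ − 1 = 0.253 and g(1) = 1 − Σzᵢ/Kᵢ = -0.428, so a root lies in (0, 1).
Iterate (Newton) starting at ψ = 0.5:
  ψ = 0.500: g = -0.1394, g' = -0.557 → ψ = 0.250
  ψ = 0.250: g = 0.0154, g' = -0.717 → ψ = 0.271
  ψ = 0.271: g = 0.0003, g' = -0.693 → ψ = 0.272
Converged at ψ = 0.272.
Compositions from xᵢ = zᵢ/(1+ψ(Kᵢ−1)), yᵢ = Kᵢxᵢ:
  diethyl ether: x = 0.191, y = 0.570
  benzene: x = 0.413, y = 0.224
  2-propanol: x = 0.396, y = 0.205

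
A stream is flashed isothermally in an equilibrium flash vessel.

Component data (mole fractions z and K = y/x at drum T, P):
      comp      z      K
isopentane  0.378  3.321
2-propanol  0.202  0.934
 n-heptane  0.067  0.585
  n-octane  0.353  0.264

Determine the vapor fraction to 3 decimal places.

Newton–Raphson from ψ = 0.5:
  ψ = 0.500: g = -0.0539, g' = -0.934 → ψ = 0.442
Converged at ψ = 0.442.

ψ = 0.442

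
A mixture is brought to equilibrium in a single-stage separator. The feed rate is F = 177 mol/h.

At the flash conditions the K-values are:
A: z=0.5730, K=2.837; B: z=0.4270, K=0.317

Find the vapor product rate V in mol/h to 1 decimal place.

Let ψ = V/F and solve Σ zᵢ(Kᵢ−1)/(1+ψ(Kᵢ−1)) = 0.
g(0) = ΣzᵢKᵢ − 1 = 0.7610 and g(1) = 1 − Σzᵢ/Kᵢ = -0.5490, so a root lies in (0, 1).
Binary case is linear: z₁(K₁−1)(1+ψ(K₂−1)) + z₂(K₂−1)(1+ψ(K₁−1)) = 0
⇒ ψ = [z₁(K₁−1)+z₂(K₂−1)] / [−(K₁−1)(K₂−1)] = 0.76096/1.25467 = 0.6065
Then V = ψ·F = 0.6065·177 = 107.4 mol/h and L = F − V = 69.6 mol/h.

V = 107.4 mol/h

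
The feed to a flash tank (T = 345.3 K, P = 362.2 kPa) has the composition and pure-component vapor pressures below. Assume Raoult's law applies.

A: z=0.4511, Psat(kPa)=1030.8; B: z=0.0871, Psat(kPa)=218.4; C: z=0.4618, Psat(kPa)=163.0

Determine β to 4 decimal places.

β = 0.5570

Raoult's law: Kᵢ = Pᵢˢᵃᵗ/P = Pᵢˢᵃᵗ/362.2.
  K_A = 1030.8/362.2 = 2.845941, K_B = 218.4/362.2 = 0.602982, K_C = 163.0/362.2 = 0.450028
Let β = V/F and solve Σ zᵢ(Kᵢ−1)/(1+β(Kᵢ−1)) = 0.
Feasibility: ΣzᵢKᵢ = 1.5441, Σzᵢ/Kᵢ = 1.3291 — both > 1, two phases present.
Newton iteration, β⁰ = 0.5:
  β = 0.5000: g = 0.03958, g' = -0.7028 → β = 0.5563
  β = 0.5563: g = 0.00050, g' = -0.6867 → β = 0.5570
Converged at β = 0.5570.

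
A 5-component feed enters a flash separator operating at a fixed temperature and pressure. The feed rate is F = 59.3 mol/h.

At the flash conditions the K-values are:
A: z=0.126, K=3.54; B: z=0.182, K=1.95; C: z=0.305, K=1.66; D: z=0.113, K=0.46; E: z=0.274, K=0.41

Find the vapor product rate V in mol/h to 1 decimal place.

V = 39.8 mol/h

Rachford–Rice: g(V/F) = Σ zᵢ(Kᵢ−1)/(1+V/F(Kᵢ−1)) = 0.
Check two-phase: ΣzᵢKᵢ = 1.472 > 1 and Σzᵢ/Kᵢ = 1.227 > 1, so g(0) = 0.472 > 0 and g(1) = -0.227 < 0.
Iterate (Newton) starting at V/F = 0.5:
  V/F = 0.500: g = 0.0967, g' = -0.562 → V/F = 0.672
  V/F = 0.672: g = -0.0004, g' = -0.579 → V/F = 0.671
Converged at V/F = 0.671.
Then V = V/F·F = 0.6713·59.3 = 39.8 mol/h and L = F − V = 19.5 mol/h.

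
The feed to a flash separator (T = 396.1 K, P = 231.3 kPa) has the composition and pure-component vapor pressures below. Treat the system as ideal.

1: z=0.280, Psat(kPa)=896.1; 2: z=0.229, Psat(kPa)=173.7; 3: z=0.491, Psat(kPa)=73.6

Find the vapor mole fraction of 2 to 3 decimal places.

y_2 = 0.184

Raoult's law: Kᵢ = Pᵢˢᵃᵗ/P = Pᵢˢᵃᵗ/231.3.
  K_1 = 896.1/231.3 = 3.87419, K_2 = 173.7/231.3 = 0.75097, K_3 = 73.6/231.3 = 0.31820
Material balance + equilibrium reduce to Σ zᵢ(Kᵢ−1)/(1+ψ(Kᵢ−1)) = 0.
Check two-phase: ΣzᵢKᵢ = 1.413 > 1 and Σzᵢ/Kᵢ = 1.920 > 1, so g(0) = 0.413 > 0 and g(1) = -0.920 < 0.
Iterate (Newton) starting at ψ = 0.5:
  ψ = 0.500: g = -0.2428, g' = -0.933 → ψ = 0.240
  ψ = 0.240: g = 0.0155, g' = -1.153 → ψ = 0.253
Converged at ψ = 0.253.
Compositions from xᵢ = zᵢ/(1+ψ(Kᵢ−1)), yᵢ = Kᵢxᵢ:
  1: x = 0.162, y = 0.628
  2: x = 0.244, y = 0.184
  3: x = 0.594, y = 0.189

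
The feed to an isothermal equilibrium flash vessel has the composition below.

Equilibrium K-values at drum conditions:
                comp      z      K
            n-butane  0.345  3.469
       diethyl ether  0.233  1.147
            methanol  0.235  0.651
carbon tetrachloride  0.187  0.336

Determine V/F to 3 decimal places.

V/F = 0.704

Rachford–Rice: g(V/F) = Σ zᵢ(Kᵢ−1)/(1+V/F(Kᵢ−1)) = 0.
Feasibility: ΣzᵢKᵢ = 1.680, Σzᵢ/Kᵢ = 1.220 — both > 1, two phases present.
Newton–Raphson from V/F = 0.5:
  V/F = 0.500: g = 0.1279, g' = -0.652 → V/F = 0.696
  V/F = 0.696: g = 0.0052, g' = -0.624 → V/F = 0.704
Converged at V/F = 0.704.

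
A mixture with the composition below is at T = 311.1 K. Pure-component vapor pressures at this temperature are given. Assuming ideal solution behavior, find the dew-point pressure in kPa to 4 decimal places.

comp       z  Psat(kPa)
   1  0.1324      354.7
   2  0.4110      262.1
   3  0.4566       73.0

Pdew = 122.0082 kPa

At the dew point ψ → 1, so Σzᵢ/Kᵢ = 1 with Kᵢ = Pᵢˢᵃᵗ/P ⇒ 1/P = Σzᵢ/Pᵢˢᵃᵗ.
1/P = 0.1324/354.7 + 0.4110/262.1 + 0.4566/73.0 = 0.0081962 ⇒ P = 122.0082 kPa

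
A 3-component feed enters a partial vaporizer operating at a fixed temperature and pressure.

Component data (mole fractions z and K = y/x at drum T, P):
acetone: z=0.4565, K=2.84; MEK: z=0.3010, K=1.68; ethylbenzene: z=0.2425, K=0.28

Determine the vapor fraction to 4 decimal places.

Let ψ = V/F and solve Σ zᵢ(Kᵢ−1)/(1+ψ(Kᵢ−1)) = 0.
g(0) = ΣzᵢKᵢ − 1 = 0.8700 and g(1) = 1 − Σzᵢ/Kᵢ = -0.2060, so a root lies in (0, 1).
Iterate (Newton) starting at ψ = 0.5:
  ψ = 0.5000: g = 0.31741, g' = -0.8037 → ψ = 0.8950
  ψ = 0.8950: g = -0.04635, g' = -1.2684 → ψ = 0.8584
  ψ = 0.8584: g = -0.00226, g' = -1.1495 → ψ = 0.8564
Converged at ψ = 0.8564.

ψ = 0.8564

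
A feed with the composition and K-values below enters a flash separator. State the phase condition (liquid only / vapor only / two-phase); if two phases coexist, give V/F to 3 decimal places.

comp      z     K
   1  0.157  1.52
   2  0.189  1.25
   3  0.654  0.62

ΣzᵢKᵢ = 0.880; Σzᵢ/Kᵢ = 1.309.
Since ΣzᵢKᵢ < 1 the mixture is below its bubble point — single liquid phase.

liquid only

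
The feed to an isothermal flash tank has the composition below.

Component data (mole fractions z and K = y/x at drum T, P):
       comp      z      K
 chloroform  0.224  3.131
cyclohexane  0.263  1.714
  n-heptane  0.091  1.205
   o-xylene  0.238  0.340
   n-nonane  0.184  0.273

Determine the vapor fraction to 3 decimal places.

ψ = 0.425

Let ψ = V/F and solve Σ zᵢ(Kᵢ−1)/(1+ψ(Kᵢ−1)) = 0.
Check two-phase: ΣzᵢKᵢ = 1.393 > 1 and Σzᵢ/Kᵢ = 1.674 > 1, so g(0) = 0.393 > 0 and g(1) = -0.674 < 0.
Newton iteration, ψ⁰ = 0.5:
  ψ = 0.500: g = -0.0582, g' = -0.785 → ψ = 0.426
  ψ = 0.426: g = -0.0009, g' = -0.766 → ψ = 0.425
Converged at ψ = 0.425.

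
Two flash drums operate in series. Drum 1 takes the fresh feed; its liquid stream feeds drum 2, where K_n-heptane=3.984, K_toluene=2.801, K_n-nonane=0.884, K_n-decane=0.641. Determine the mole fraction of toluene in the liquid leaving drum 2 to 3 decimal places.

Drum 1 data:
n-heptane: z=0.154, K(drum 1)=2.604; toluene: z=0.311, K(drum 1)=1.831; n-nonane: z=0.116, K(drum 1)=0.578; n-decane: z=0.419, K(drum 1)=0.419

Drum 1:
Iterate (Newton) starting at ψ₁ = 0.5:
  ψ₁ = 0.500: g = -0.0855, g' = -0.543 → ψ₁ = 0.343
  ψ₁ = 0.343: g = -0.0006, g' = -0.544 → ψ₁ = 0.342
Converged at ψ₁ = 0.342.
Drum-1 compositions:
  n-heptane: x = 0.099, y = 0.259
  toluene: x = 0.242, y = 0.444
  n-nonane: x = 0.136, y = 0.078
  n-decane: x = 0.523, y = 0.219
Drum-2 feed = drum-1 liquid: z₂ = (0.0995, 0.2422, 0.1355, 0.5227).
Drum 2:
Rachford–Rice: g(ψ₂) = Σ zᵢ(Kᵢ−1)/(1+ψ₂(Kᵢ−1)) = 0.
Check two-phase: ΣzᵢKᵢ = 1.530 > 1 and Σzᵢ/Kᵢ = 1.080 > 1, so g(0) = 0.530 > 0 and g(1) = -0.080 < 0.
Newton–Raphson from ψ₂ = 0.67:
  ψ₂ = 0.670: g = 0.0326, g' = -0.379 → ψ₂ = 0.756
  ψ₂ = 0.756: g = 0.0011, g' = -0.354 → ψ₂ = 0.759
Converged at ψ₂ = 0.759.
  n-heptane: x = 0.030, y = 0.121
  toluene: x = 0.102, y = 0.287
  n-nonane: x = 0.149, y = 0.131
  n-decane: x = 0.719, y = 0.461

x_toluene (drum 2) = 0.102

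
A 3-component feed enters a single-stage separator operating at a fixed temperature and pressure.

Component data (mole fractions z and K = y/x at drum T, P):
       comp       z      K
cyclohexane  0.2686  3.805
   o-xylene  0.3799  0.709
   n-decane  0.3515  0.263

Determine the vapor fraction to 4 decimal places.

ψ = 0.2558

Newton iteration, ψ⁰ = 0.5:
  ψ = 0.5000: g = -0.22600, g' = -0.8890 → ψ = 0.2458
  ψ = 0.2458: g = 0.01055, g' = -1.0625 → ψ = 0.2557
  ψ = 0.2557: g = 0.00009, g' = -1.0441 → ψ = 0.2558
Converged at ψ = 0.2558.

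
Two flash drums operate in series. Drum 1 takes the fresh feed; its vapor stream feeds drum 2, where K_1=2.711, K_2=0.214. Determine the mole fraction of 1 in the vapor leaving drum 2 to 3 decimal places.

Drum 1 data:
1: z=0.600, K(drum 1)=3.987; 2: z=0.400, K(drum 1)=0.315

y_1 (drum 2) = 0.853

Drum 1:
Let ψ₁ = V/F and solve Σ zᵢ(Kᵢ−1)/(1+ψ₁(Kᵢ−1)) = 0.
Check two-phase: ΣzᵢKᵢ = 2.518 > 1 and Σzᵢ/Kᵢ = 1.420 > 1, so g(0) = 1.518 > 0 and g(1) = -0.420 < 0.
Newton–Raphson from ψ₁ = 0.5:
  ψ₁ = 0.500: g = 0.3020, g' = -1.295 → ψ₁ = 0.733
  ψ₁ = 0.733: g = 0.0114, g' = -1.284 → ψ₁ = 0.742
Converged at ψ₁ = 0.742.
Drum-1 compositions:
  1: x = 0.187, y = 0.744
  2: x = 0.813, y = 0.256
Drum-2 feed = drum-1 vapor: z₂ = (0.7438, 0.2562).
Drum 2:
Material balance + equilibrium reduce to Σ zᵢ(Kᵢ−1)/(1+ψ₂(Kᵢ−1)) = 0.
Check two-phase: ΣzᵢKᵢ = 2.071 > 1 and Σzᵢ/Kᵢ = 1.472 > 1, so g(0) = 1.071 > 0 and g(1) = -0.472 < 0.
Binary case is linear: z₁(K₁−1)(1+ψ₂(K₂−1)) + z₂(K₂−1)(1+ψ₂(K₁−1)) = 0
⇒ ψ₂ = [z₁(K₁−1)+z₂(K₂−1)] / [−(K₁−1)(K₂−1)] = 1.0712/1.3448 = 0.797
  1: x = 0.315, y = 0.853
  2: x = 0.685, y = 0.147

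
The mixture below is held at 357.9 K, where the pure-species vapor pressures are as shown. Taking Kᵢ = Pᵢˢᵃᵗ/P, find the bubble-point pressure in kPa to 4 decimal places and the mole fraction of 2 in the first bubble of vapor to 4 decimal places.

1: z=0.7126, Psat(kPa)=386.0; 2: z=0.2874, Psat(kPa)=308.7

Pbub = 363.7840 kPa, y_2 = 0.2439

At the bubble point ψ → 0, so ΣzᵢKᵢ = 1 with Kᵢ = Pᵢˢᵃᵗ/P ⇒ P = ΣzᵢPᵢˢᵃᵗ.
P = 0.7126·386.0 + 0.2874·308.7 = 363.7840 kPa
yᵢ = zᵢPᵢˢᵃᵗ/P ⇒ y_2 = 0.2874·308.7/363.7840 = 0.2439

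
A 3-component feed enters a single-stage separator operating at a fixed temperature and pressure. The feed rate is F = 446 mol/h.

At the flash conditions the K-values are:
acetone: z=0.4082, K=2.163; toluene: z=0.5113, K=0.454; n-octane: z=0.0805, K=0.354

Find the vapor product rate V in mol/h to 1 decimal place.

Newton–Raphson from β = 0.68:
  β = 0.6800: g = -0.27168, g' = -0.6646 → β = 0.2712
  β = 0.2712: g = -0.02985, g' = -0.5785 → β = 0.2196
  β = 0.2196: g = 0.00034, g' = -0.5927 → β = 0.2202
Converged at β = 0.2202.
Then V = β·F = 0.2202·446 = 98.2 mol/h and L = F − V = 347.8 mol/h.

V = 98.2 mol/h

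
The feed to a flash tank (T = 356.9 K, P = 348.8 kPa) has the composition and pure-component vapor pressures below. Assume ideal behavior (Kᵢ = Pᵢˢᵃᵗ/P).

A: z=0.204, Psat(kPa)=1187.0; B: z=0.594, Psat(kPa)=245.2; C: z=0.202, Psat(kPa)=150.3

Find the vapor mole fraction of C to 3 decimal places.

y_C = 0.100

Raoult's law: Kᵢ = Pᵢˢᵃᵗ/P = Pᵢˢᵃᵗ/348.8.
  K_A = 1187.0/348.8 = 3.40310, K_B = 245.2/348.8 = 0.70298, K_C = 150.3/348.8 = 0.43091
Material balance + equilibrium reduce to Σ zᵢ(Kᵢ−1)/(1+β(Kᵢ−1)) = 0.
Check two-phase: ΣzᵢKᵢ = 1.199 > 1 and Σzᵢ/Kᵢ = 1.374 > 1, so g(0) = 0.199 > 0 and g(1) = -0.374 < 0.
Newton iteration, β⁰ = 0.5:
  β = 0.500: g = -0.1452, g' = -0.443 → β = 0.172
  β = 0.172: g = 0.0333, g' = -0.728 → β = 0.218
  β = 0.218: g = 0.0018, g' = -0.652 → β = 0.221
Converged at β = 0.221.
Compositions from xᵢ = zᵢ/(1+β(Kᵢ−1)), yᵢ = Kᵢxᵢ:
  A: x = 0.133, y = 0.454
  B: x = 0.636, y = 0.447
  C: x = 0.231, y = 0.100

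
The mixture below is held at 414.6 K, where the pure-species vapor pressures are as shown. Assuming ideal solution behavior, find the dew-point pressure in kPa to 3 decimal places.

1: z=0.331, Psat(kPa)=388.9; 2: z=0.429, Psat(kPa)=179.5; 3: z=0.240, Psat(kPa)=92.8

At the dew point ψ → 1, so Σzᵢ/Kᵢ = 1 with Kᵢ = Pᵢˢᵃᵗ/P ⇒ 1/P = Σzᵢ/Pᵢˢᵃᵗ.
1/P = 0.331/388.9 + 0.429/179.5 + 0.240/92.8 = 0.005827 ⇒ P = 171.606 kPa

Pdew = 171.606 kPa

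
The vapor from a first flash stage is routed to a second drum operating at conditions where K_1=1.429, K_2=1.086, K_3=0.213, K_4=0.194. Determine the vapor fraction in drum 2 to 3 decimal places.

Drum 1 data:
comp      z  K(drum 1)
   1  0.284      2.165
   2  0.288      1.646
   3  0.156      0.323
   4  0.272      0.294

Drum 1:
Iterate (Newton) starting at ψ₁ = 0.4:
  ψ₁ = 0.400: g = -0.0389, g' = -0.653 → ψ₁ = 0.340
  ψ₁ = 0.340: g = -0.0006, g' = -0.634 → ψ₁ = 0.339
Converged at ψ₁ = 0.339.
Drum-1 compositions:
  1: x = 0.204, y = 0.441
  2: x = 0.236, y = 0.389
  3: x = 0.203, y = 0.065
  4: x = 0.358, y = 0.105
Drum-2 feed = drum-1 vapor: z₂ = (0.4406, 0.3888, 0.0654, 0.1052).
Drum 2:
Material balance + equilibrium reduce to Σ zᵢ(Kᵢ−1)/(1+ψ₂(Kᵢ−1)) = 0.
g(0) = ΣzᵢKᵢ − 1 = 0.086 and g(1) = 1 − Σzᵢ/Kᵢ = -0.516, so a root lies in (0, 1).
Iterate (Newton) starting at ψ₂ = 0.5:
  ψ₂ = 0.500: g = -0.0392, g' = -0.359 → ψ₂ = 0.391
  ψ₂ = 0.391: g = -0.0039, g' = -0.292 → ψ₂ = 0.378
  ψ₂ = 0.378: g = -0.0000, g' = -0.286 → ψ₂ = 0.377
Converged at ψ₂ = 0.377.
  1: x = 0.379, y = 0.542
  2: x = 0.377, y = 0.409
  3: x = 0.093, y = 0.020
  4: x = 0.151, y = 0.029

V/F (drum 2) = 0.377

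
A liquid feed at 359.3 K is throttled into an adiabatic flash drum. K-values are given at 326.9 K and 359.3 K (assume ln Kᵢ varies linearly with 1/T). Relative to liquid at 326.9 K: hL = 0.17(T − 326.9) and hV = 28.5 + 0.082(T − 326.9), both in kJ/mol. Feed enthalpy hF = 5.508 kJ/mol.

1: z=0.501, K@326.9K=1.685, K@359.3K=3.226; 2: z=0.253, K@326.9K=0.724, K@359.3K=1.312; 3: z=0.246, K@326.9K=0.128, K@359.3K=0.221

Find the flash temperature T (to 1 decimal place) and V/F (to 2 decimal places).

Adiabatic flash: solve Rachford–Rice at each trial T, then check hF = ψ·hV(T) + (1−ψ)·hL(T).
  T = 326.9 K: K = (1.685, 0.724, 0.128), RR gives ψ = 0.132, H_out = 3.752 kJ/mol
  T = 359.3 K: K = (3.226, 1.312, 0.221), RR gives ψ = 0.767, H_out = 25.171 kJ/mol
  T = 343.1 K: K = (2.368, 0.988, 0.170), RR gives ψ = 0.564, H_out = 18.032 kJ/mol
  T = 335.0 K: K = (2.006, 0.849, 0.148), RR gives ψ = 0.401, H_out = 12.525 kJ/mol
  T = 330.9 K: K = (1.838, 0.784, 0.138), RR gives ψ = 0.284, H_out = 8.679 kJ/mol
  T = 328.9 K: K = (1.760, 0.754, 0.133), RR gives ψ = 0.214, H_out = 6.396 kJ/mol
Linear interpolation between T = 326.9 (H_out = 3.752) and T = 328.9 (H_out = 6.396) on hF = 5.508 gives T ≈ 328.2 K, at which ψ = 0.19.

T = 328.2 K, V/F = 0.19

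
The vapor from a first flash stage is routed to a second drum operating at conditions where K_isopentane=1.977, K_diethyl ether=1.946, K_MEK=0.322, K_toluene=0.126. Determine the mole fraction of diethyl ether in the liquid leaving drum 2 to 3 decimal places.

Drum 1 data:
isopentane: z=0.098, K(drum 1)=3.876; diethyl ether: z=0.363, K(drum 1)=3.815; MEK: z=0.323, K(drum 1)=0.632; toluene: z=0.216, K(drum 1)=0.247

x_diethyl ether (drum 2) = 0.344

Drum 1:
Iterate (Newton) starting at ψ₁ = 0.6:
  ψ₁ = 0.600: g = 0.0342, g' = -0.987 → ψ₁ = 0.635
Converged at ψ₁ = 0.635.
Drum-1 compositions:
  isopentane: x = 0.035, y = 0.134
  diethyl ether: x = 0.130, y = 0.497
  MEK: x = 0.421, y = 0.266
  toluene: x = 0.414, y = 0.102
Drum-2 feed = drum-1 vapor: z₂ = (0.1345, 0.4970, 0.2663, 0.1022).
Drum 2:
Let ψ₂ = V/F and solve Σ zᵢ(Kᵢ−1)/(1+ψ₂(Kᵢ−1)) = 0.
Feasibility: ΣzᵢKᵢ = 1.332, Σzᵢ/Kᵢ = 1.961 — both > 1, two phases present.
Newton–Raphson from ψ₂ = 0.5:
  ψ₂ = 0.500: g = -0.0243, g' = -0.789 → ψ₂ = 0.469
Converged at ψ₂ = 0.469.
  isopentane: x = 0.092, y = 0.182
  diethyl ether: x = 0.344, y = 0.670
  MEK: x = 0.390, y = 0.126
  toluene: x = 0.173, y = 0.022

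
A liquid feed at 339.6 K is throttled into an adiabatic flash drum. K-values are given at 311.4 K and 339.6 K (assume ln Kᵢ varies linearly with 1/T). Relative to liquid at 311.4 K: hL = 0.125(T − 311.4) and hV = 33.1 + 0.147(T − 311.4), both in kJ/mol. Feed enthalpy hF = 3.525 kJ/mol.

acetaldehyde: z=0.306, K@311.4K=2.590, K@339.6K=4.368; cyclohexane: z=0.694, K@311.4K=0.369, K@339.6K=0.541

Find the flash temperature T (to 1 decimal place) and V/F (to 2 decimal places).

Adiabatic flash: solve Rachford–Rice at each trial T, then check hF = ψ·hV(T) + (1−ψ)·hL(T).
  T = 311.4 K: K = (2.590, 0.369), RR gives ψ = 0.048, H_out = 1.604 kJ/mol
  T = 339.6 K: K = (4.368, 0.541), RR gives ψ = 0.461, H_out = 19.057 kJ/mol
  T = 325.5 K: K = (3.402, 0.451), RR gives ψ = 0.268, H_out = 10.714 kJ/mol
  T = 318.4 K: K = (2.974, 0.408), RR gives ψ = 0.166, H_out = 6.385 kJ/mol
  T = 314.9 K: K = (2.778, 0.388), RR gives ψ = 0.110, H_out = 4.084 kJ/mol
  T = 313.1 K: K = (2.680, 0.378), RR gives ψ = 0.079, H_out = 2.835 kJ/mol
Linear interpolation between T = 313.1 (H_out = 2.835) and T = 314.9 (H_out = 4.084) on hF = 3.525 gives T ≈ 314.1 K, at which ψ = 0.10.

T = 314.1 K, V/F = 0.10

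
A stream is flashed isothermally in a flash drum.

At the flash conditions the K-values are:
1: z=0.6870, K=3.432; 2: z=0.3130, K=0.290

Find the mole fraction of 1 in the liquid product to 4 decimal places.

Material balance + equilibrium reduce to Σ zᵢ(Kᵢ−1)/(1+V/F(Kᵢ−1)) = 0.
Check two-phase: ΣzᵢKᵢ = 2.4486 > 1 and Σzᵢ/Kᵢ = 1.2795 > 1, so g(0) = 1.4486 > 0 and g(1) = -0.2795 < 0.
Binary case is linear: z₁(K₁−1)(1+V/F(K₂−1)) + z₂(K₂−1)(1+V/F(K₁−1)) = 0
⇒ V/F = [z₁(K₁−1)+z₂(K₂−1)] / [−(K₁−1)(K₂−1)] = 1.44855/1.72672 = 0.8389
Compositions from xᵢ = zᵢ/(1+V/F(Kᵢ−1)), yᵢ = Kᵢxᵢ:
  1: x = 0.2260, y = 0.7755
  2: x = 0.7740, y = 0.2245

x_1 = 0.2260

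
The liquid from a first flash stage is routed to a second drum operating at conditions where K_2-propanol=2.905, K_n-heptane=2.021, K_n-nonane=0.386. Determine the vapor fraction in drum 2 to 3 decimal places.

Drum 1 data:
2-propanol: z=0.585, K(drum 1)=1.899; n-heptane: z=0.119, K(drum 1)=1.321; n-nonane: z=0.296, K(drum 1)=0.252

V/F (drum 2) = 0.494

Drum 1:
Material balance + equilibrium reduce to Σ zᵢ(Kᵢ−1)/(1+ψ₁(Kᵢ−1)) = 0.
Check two-phase: ΣzᵢKᵢ = 1.343 > 1 and Σzᵢ/Kᵢ = 1.573 > 1, so g(0) = 0.343 > 0 and g(1) = -0.573 < 0.
Newton iteration, ψ₁⁰ = 0.38:
  ψ₁ = 0.380: g = 0.1167, g' = -0.596 → ψ₁ = 0.576
  ψ₁ = 0.576: g = -0.0102, g' = -0.725 → ψ₁ = 0.562
Converged at ψ₁ = 0.562.
Drum-1 compositions:
  2-propanol: x = 0.389, y = 0.738
  n-heptane: x = 0.101, y = 0.133
  n-nonane: x = 0.510, y = 0.129
Drum-2 feed = drum-1 liquid: z₂ = (0.3887, 0.1008, 0.5105).
Drum 2:
Rachford–Rice: g(ψ₂) = Σ zᵢ(Kᵢ−1)/(1+ψ₂(Kᵢ−1)) = 0.
Check two-phase: ΣzᵢKᵢ = 1.530 > 1 and Σzᵢ/Kᵢ = 1.506 > 1, so g(0) = 0.530 > 0 and g(1) = -0.506 < 0.
Iterate (Newton) starting at ψ₂ = 0.5:
  ψ₂ = 0.500: g = -0.0049, g' = -0.817 → ψ₂ = 0.494
Converged at ψ₂ = 0.494.
  2-propanol: x = 0.200, y = 0.582
  n-heptane: x = 0.067, y = 0.135
  n-nonane: x = 0.733, y = 0.283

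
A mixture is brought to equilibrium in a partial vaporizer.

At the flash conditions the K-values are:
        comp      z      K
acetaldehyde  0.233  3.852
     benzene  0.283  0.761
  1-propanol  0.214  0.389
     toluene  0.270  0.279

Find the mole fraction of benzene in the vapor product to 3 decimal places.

y_benzene = 0.225

Newton iteration, ψ⁰ = 0.5:
  ψ = 0.500: g = -0.2956, g' = -0.852 → ψ = 0.153
  ψ = 0.153: g = 0.0295, g' = -1.211 → ψ = 0.177
  ψ = 0.177: g = 0.0009, g' = -1.139 → ψ = 0.178
Converged at ψ = 0.178.
Compositions from xᵢ = zᵢ/(1+ψ(Kᵢ−1)), yᵢ = Kᵢxᵢ:
  acetaldehyde: x = 0.155, y = 0.595
  benzene: x = 0.296, y = 0.225
  1-propanol: x = 0.240, y = 0.093
  toluene: x = 0.310, y = 0.086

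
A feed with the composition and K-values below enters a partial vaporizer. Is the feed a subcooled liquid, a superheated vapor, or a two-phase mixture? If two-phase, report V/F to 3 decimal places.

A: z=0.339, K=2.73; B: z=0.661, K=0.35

ΣzᵢKᵢ = 1.157; Σzᵢ/Kᵢ = 2.013.
Both exceed 1, so a two-phase solution exists.
Let ψ = V/F and solve Σ zᵢ(Kᵢ−1)/(1+ψ(Kᵢ−1)) = 0.
Binary case is linear: z₁(K₁−1)(1+ψ(K₂−1)) + z₂(K₂−1)(1+ψ(K₁−1)) = 0
⇒ ψ = [z₁(K₁−1)+z₂(K₂−1)] / [−(K₁−1)(K₂−1)] = 0.1568/1.1245 = 0.139

two-phase, V/F = 0.139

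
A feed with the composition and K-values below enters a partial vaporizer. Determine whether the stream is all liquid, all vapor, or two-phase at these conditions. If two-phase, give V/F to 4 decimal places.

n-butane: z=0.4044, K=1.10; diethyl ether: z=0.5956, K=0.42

ΣzᵢKᵢ = 0.6950; Σzᵢ/Kᵢ = 1.7857.
Since ΣzᵢKᵢ < 1 the mixture is below its bubble point — single liquid phase.

all liquid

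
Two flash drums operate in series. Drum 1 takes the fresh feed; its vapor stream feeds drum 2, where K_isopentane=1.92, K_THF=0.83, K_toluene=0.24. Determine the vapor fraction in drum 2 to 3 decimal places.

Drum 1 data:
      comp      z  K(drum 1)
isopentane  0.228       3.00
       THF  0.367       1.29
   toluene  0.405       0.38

Drum 1:
Material balance + equilibrium reduce to Σ zᵢ(Kᵢ−1)/(1+ψ₁(Kᵢ−1)) = 0.
Feasibility: ΣzᵢKᵢ = 1.311, Σzᵢ/Kᵢ = 1.426 — both > 1, two phases present.
Newton–Raphson from ψ₁ = 0.33:
  ψ₁ = 0.330: g = 0.0561, g' = -0.603 → ψ₁ = 0.423
  ψ₁ = 0.423: g = 0.0014, g' = -0.578 → ψ₁ = 0.426
Converged at ψ₁ = 0.426.
Drum-1 compositions:
  isopentane: x = 0.123, y = 0.370
  THF: x = 0.327, y = 0.421
  toluene: x = 0.550, y = 0.209
Drum-2 feed = drum-1 vapor: z₂ = (0.3695, 0.4214, 0.2091).
Drum 2:
Let ψ₂ = V/F and solve Σ zᵢ(Kᵢ−1)/(1+ψ₂(Kᵢ−1)) = 0.
Feasibility: ΣzᵢKᵢ = 1.109, Σzᵢ/Kᵢ = 1.571 — both > 1, two phases present.
Newton–Raphson from ψ₂ = 0.48:
  ψ₂ = 0.480: g = -0.0923, g' = -0.464 → ψ₂ = 0.281
  ψ₂ = 0.281: g = -0.0072, g' = -0.406 → ψ₂ = 0.263
Converged at ψ₂ = 0.263.
  isopentane: x = 0.297, y = 0.571
  THF: x = 0.441, y = 0.366
  toluene: x = 0.261, y = 0.063

V/F (drum 2) = 0.263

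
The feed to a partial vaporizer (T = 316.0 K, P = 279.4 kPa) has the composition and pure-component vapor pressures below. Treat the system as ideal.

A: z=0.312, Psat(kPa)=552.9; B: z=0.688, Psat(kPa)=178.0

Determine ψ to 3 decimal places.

Raoult's law: Kᵢ = Pᵢˢᵃᵗ/P = Pᵢˢᵃᵗ/279.4.
  K_A = 552.9/279.4 = 1.97888, K_B = 178.0/279.4 = 0.63708
Let ψ = V/F and solve Σ zᵢ(Kᵢ−1)/(1+ψ(Kᵢ−1)) = 0.
Feasibility: ΣzᵢKᵢ = 1.056, Σzᵢ/Kᵢ = 1.238 — both > 1, two phases present.
Iterate (Newton) starting at ψ = 0.5:
  ψ = 0.500: g = -0.1000, g' = -0.270 → ψ = 0.130
  ψ = 0.130: g = 0.0090, g' = -0.335 → ψ = 0.156
  ψ = 0.156: g = 0.0001, g' = -0.327 → ψ = 0.157
Converged at ψ = 0.157.

ψ = 0.157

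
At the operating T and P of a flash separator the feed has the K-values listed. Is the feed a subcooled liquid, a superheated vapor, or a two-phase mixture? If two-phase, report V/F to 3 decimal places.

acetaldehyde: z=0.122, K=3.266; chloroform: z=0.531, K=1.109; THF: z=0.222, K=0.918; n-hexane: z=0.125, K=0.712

ΣzᵢKᵢ = 1.280; Σzᵢ/Kᵢ = 0.934.
Since Σzᵢ/Kᵢ < 1 the mixture is above its dew point — single vapor phase.

superheated vapor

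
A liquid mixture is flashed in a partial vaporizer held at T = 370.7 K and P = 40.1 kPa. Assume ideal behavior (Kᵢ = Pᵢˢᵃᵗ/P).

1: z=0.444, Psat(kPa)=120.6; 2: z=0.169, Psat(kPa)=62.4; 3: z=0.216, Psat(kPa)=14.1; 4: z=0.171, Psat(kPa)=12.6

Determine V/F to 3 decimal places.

V/F = 0.652

Raoult's law: Kᵢ = Pᵢˢᵃᵗ/P = Pᵢˢᵃᵗ/40.1.
  K_1 = 120.6/40.1 = 3.00748, K_2 = 62.4/40.1 = 1.55611, K_3 = 14.1/40.1 = 0.35162, K_4 = 12.6/40.1 = 0.31421
Material balance + equilibrium reduce to Σ zᵢ(Kᵢ−1)/(1+V/F(Kᵢ−1)) = 0.
g(0) = ΣzᵢKᵢ − 1 = 0.728 and g(1) = 1 − Σzᵢ/Kᵢ = -0.415, so a root lies in (0, 1).
Newton–Raphson from V/F = 0.5:
  V/F = 0.500: g = 0.1327, g' = -0.863 → V/F = 0.654
  V/F = 0.654: g = -0.0013, g' = -0.901 → V/F = 0.652
Converged at V/F = 0.652.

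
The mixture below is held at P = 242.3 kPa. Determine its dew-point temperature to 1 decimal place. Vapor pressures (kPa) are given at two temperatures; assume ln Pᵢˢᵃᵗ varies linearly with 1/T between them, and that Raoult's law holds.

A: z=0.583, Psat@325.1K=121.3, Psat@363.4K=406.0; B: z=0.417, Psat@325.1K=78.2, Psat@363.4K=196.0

T = 357.4 K

Dew-point temperature: Σzᵢ·P/Pᵢˢᵃᵗ(T) = 1. Interpolate ln Pᵢˢᵃᵗ = aᵢ + bᵢ/T.
  T = 325.1 K: ΣzᵢP/Pᵢˢᵃᵗ = 2.4566
  T = 363.4 K: ΣzᵢP/Pᵢˢᵃᵗ = 0.8634
  T = 344.2 K: ΣzᵢP/Pᵢˢᵃᵗ = 1.4130
  T = 353.8 K: ΣzᵢP/Pᵢˢᵃᵗ = 1.0966
  T = 358.6 K: ΣzᵢP/Pᵢˢᵃᵗ = 0.9714
  T = 356.2 K: ΣzᵢP/Pᵢˢᵃᵗ = 1.0316
  T = 357.4 K: ΣzᵢP/Pᵢˢᵃᵗ = 1.0009
Interpolating between 357.4 K and 358.6 K gives T ≈ 357.4 K.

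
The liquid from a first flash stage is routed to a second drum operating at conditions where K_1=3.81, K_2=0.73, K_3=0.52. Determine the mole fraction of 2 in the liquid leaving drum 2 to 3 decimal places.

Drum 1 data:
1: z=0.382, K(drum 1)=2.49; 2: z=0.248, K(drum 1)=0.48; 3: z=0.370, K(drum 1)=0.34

Drum 1:
Material balance + equilibrium reduce to Σ zᵢ(Kᵢ−1)/(1+ψ₁(Kᵢ−1)) = 0.
Check two-phase: ΣzᵢKᵢ = 1.196 > 1 and Σzᵢ/Kᵢ = 1.758 > 1, so g(0) = 0.196 > 0 and g(1) = -0.758 < 0.
Newton–Raphson from ψ₁ = 0.68:
  ψ₁ = 0.680: g = -0.3598, g' = -0.900 → ψ₁ = 0.280
  ψ₁ = 0.280: g = -0.0491, g' = -0.757 → ψ₁ = 0.215
  ψ₁ = 0.215: g = 0.0010, g' = -0.790 → ψ₁ = 0.217
Converged at ψ₁ = 0.217.
Drum-1 compositions:
  1: x = 0.289, y = 0.719
  2: x = 0.279, y = 0.134
  3: x = 0.432, y = 0.147
Drum-2 feed = drum-1 liquid: z₂ = (0.2888, 0.2795, 0.4317).
Drum 2:
Material balance + equilibrium reduce to Σ zᵢ(Kᵢ−1)/(1+ψ₂(Kᵢ−1)) = 0.
g(0) = ΣzᵢKᵢ − 1 = 0.529 and g(1) = 1 − Σzᵢ/Kᵢ = -0.289, so a root lies in (0, 1).
Newton–Raphson from ψ₂ = 0.5:
  ψ₂ = 0.500: g = -0.0225, g' = -0.594 → ψ₂ = 0.462
  ψ₂ = 0.462: g = 0.0005, g' = -0.622 → ψ₂ = 0.463
Converged at ψ₂ = 0.463.
  1: x = 0.126, y = 0.478
  2: x = 0.319, y = 0.233
  3: x = 0.555, y = 0.289

x_2 (drum 2) = 0.319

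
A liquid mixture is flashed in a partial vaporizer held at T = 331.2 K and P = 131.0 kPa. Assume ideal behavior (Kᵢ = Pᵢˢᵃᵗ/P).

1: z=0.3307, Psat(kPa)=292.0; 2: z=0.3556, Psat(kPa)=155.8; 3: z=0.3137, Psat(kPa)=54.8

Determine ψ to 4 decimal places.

Raoult's law: Kᵢ = Pᵢˢᵃᵗ/P = Pᵢˢᵃᵗ/131.0.
  K_1 = 292.0/131.0 = 2.229008, K_2 = 155.8/131.0 = 1.189313, K_3 = 54.8/131.0 = 0.418321
Rachford–Rice: g(ψ) = Σ zᵢ(Kᵢ−1)/(1+ψ(Kᵢ−1)) = 0.
Feasibility: ΣzᵢKᵢ = 1.2913, Σzᵢ/Kᵢ = 1.1973 — both > 1, two phases present.
Newton–Raphson from ψ = 0.58:
  ψ = 0.5800: g = 0.02257, g' = -0.4223 → ψ = 0.6334
  ψ = 0.6334: g = -0.00029, g' = -0.4342 → ψ = 0.6328
Converged at ψ = 0.6328.

ψ = 0.6328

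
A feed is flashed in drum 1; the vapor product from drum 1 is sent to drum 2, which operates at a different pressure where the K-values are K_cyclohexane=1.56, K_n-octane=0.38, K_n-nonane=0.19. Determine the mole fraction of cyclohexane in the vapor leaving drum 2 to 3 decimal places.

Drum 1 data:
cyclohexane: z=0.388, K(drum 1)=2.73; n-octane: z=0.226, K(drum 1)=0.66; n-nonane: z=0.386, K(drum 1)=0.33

y_cyclohexane (drum 2) = 0.876

Drum 1:
Material balance + equilibrium reduce to Σ zᵢ(Kᵢ−1)/(1+ψ₁(Kᵢ−1)) = 0.
Check two-phase: ΣzᵢKᵢ = 1.336 > 1 and Σzᵢ/Kᵢ = 1.654 > 1, so g(0) = 0.336 > 0 and g(1) = -0.654 < 0.
Iterate (Newton) starting at ψ₁ = 0.5:
  ψ₁ = 0.500: g = -0.1216, g' = -0.764 → ψ₁ = 0.341
Converged at ψ₁ = 0.341.
Drum-1 compositions:
  cyclohexane: x = 0.244, y = 0.666
  n-octane: x = 0.256, y = 0.169
  n-nonane: x = 0.500, y = 0.165
Drum-2 feed = drum-1 vapor: z₂ = (0.6662, 0.1687, 0.1651).
Drum 2:
Let ψ₂ = V/F and solve Σ zᵢ(Kᵢ−1)/(1+ψ₂(Kᵢ−1)) = 0.
Check two-phase: ΣzᵢKᵢ = 1.135 > 1 and Σzᵢ/Kᵢ = 1.740 > 1, so g(0) = 0.135 > 0 and g(1) = -0.740 < 0.
Iterate (Newton) starting at ψ₂ = 0.5:
  ψ₂ = 0.500: g = -0.0849, g' = -0.570 → ψ₂ = 0.351
  ψ₂ = 0.351: g = -0.0088, g' = -0.463 → ψ₂ = 0.332
Converged at ψ₂ = 0.332.
  cyclohexane: x = 0.562, y = 0.876
  n-octane: x = 0.212, y = 0.081
  n-nonane: x = 0.226, y = 0.043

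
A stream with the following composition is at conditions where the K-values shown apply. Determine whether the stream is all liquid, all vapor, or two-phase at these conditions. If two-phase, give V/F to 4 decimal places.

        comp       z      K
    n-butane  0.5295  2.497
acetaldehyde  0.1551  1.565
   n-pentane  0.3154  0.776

ΣzᵢKᵢ = 1.8096; Σzᵢ/Kᵢ = 0.7176.
Since Σzᵢ/Kᵢ < 1 the mixture is above its dew point — single vapor phase.

all vapor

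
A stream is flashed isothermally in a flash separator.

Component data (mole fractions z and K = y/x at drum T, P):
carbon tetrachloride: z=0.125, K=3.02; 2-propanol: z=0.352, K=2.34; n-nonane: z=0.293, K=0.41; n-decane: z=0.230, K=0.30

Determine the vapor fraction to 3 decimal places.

Iterate (Newton) starting at ψ = 0.5:
  ψ = 0.500: g = -0.0848, g' = -0.825 → ψ = 0.397
  ψ = 0.397: g = -0.0008, g' = -0.816 → ψ = 0.396
Converged at ψ = 0.396.

ψ = 0.396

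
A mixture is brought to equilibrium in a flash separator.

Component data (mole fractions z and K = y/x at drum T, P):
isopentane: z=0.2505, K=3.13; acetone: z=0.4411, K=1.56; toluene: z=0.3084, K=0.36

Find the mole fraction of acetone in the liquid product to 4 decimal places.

x_acetone = 0.3107

Material balance + equilibrium reduce to Σ zᵢ(Kᵢ−1)/(1+ψ(Kᵢ−1)) = 0.
g(0) = ΣzᵢKᵢ − 1 = 0.5832 and g(1) = 1 − Σzᵢ/Kᵢ = -0.2195, so a root lies in (0, 1).
Iterate (Newton) starting at ψ = 0.5:
  ψ = 0.5000: g = 0.16111, g' = -0.6241 → ψ = 0.7581
  ψ = 0.7581: g = -0.00595, g' = -0.7110 → ψ = 0.7498
  ψ = 0.7498: g = -0.00003, g' = -0.7040 → ψ = 0.7497
Converged at ψ = 0.7497.
Compositions from xᵢ = zᵢ/(1+ψ(Kᵢ−1)), yᵢ = Kᵢxᵢ:
  isopentane: x = 0.0965, y = 0.3019
  acetone: x = 0.3107, y = 0.4846
  toluene: x = 0.5929, y = 0.2134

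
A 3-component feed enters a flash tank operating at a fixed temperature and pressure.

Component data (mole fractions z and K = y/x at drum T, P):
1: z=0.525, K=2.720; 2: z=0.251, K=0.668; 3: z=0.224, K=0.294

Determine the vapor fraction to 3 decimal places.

Material balance + equilibrium reduce to Σ zᵢ(Kᵢ−1)/(1+ψ(Kᵢ−1)) = 0.
g(0) = ΣzᵢKᵢ − 1 = 0.662 and g(1) = 1 − Σzᵢ/Kᵢ = -0.331, so a root lies in (0, 1).
Newton–Raphson from ψ = 0.5:
  ψ = 0.500: g = 0.1411, g' = -0.755 → ψ = 0.687
  ψ = 0.687: g = -0.0010, g' = -0.794 → ψ = 0.686
Converged at ψ = 0.686.

ψ = 0.686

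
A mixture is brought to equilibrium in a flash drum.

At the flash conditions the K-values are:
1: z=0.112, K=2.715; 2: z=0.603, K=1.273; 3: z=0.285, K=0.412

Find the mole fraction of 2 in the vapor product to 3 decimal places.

y_2 = 0.670

Rachford–Rice: g(ψ) = Σ zᵢ(Kᵢ−1)/(1+ψ(Kᵢ−1)) = 0.
Feasibility: ΣzᵢKᵢ = 1.189, Σzᵢ/Kᵢ = 1.207 — both > 1, two phases present.
Iterate (Newton) starting at ψ = 0.5:
  ψ = 0.500: g = 0.0109, g' = -0.328 → ψ = 0.533
Converged at ψ = 0.533.
Compositions from xᵢ = zᵢ/(1+ψ(Kᵢ−1)), yᵢ = Kᵢxᵢ:
  1: x = 0.059, y = 0.159
  2: x = 0.526, y = 0.670
  3: x = 0.415, y = 0.171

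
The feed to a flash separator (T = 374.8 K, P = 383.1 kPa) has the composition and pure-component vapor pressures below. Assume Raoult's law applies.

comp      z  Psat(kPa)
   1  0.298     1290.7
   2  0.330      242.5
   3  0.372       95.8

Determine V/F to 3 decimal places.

Raoult's law: Kᵢ = Pᵢˢᵃᵗ/P = Pᵢˢᵃᵗ/383.1.
  K_1 = 1290.7/383.1 = 3.36909, K_2 = 242.5/383.1 = 0.63299, K_3 = 95.8/383.1 = 0.25007
Material balance + equilibrium reduce to Σ zᵢ(Kᵢ−1)/(1+V/F(Kᵢ−1)) = 0.
Check two-phase: ΣzᵢKᵢ = 1.306 > 1 and Σzᵢ/Kᵢ = 2.097 > 1, so g(0) = 0.306 > 0 and g(1) = -1.097 < 0.
Newton iteration, V/F⁰ = 0.5:
  V/F = 0.500: g = -0.2715, g' = -0.953 → V/F = 0.215
  V/F = 0.215: g = 0.0036, g' = -1.084 → V/F = 0.218
Converged at V/F = 0.218.

V/F = 0.218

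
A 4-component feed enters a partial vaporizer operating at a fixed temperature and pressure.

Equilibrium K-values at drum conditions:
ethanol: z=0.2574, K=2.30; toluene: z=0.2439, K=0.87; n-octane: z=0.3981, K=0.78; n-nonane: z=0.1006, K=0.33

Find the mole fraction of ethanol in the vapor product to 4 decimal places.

Iterate (Newton) starting at ψ = 0.34:
  ψ = 0.3400: g = 0.01693, g' = -0.3120 → ψ = 0.3943
  ψ = 0.3943: g = 0.00031, g' = -0.3012 → ψ = 0.3953
Converged at ψ = 0.3953.
Compositions from xᵢ = zᵢ/(1+ψ(Kᵢ−1)), yᵢ = Kᵢxᵢ:
  ethanol: x = 0.1700, y = 0.3911
  toluene: x = 0.2571, y = 0.2237
  n-octane: x = 0.4360, y = 0.3401
  n-nonane: x = 0.1368, y = 0.0452

y_ethanol = 0.3911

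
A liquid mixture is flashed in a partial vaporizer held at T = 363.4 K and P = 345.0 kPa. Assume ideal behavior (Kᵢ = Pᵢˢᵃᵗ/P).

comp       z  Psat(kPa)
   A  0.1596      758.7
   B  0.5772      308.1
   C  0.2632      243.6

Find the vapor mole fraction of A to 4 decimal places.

Raoult's law: Kᵢ = Pᵢˢᵃᵗ/P = Pᵢˢᵃᵗ/345.0.
  K_A = 758.7/345.0 = 2.199130, K_B = 308.1/345.0 = 0.893043, K_C = 243.6/345.0 = 0.706087
Material balance + equilibrium reduce to Σ zᵢ(Kᵢ−1)/(1+ψ(Kᵢ−1)) = 0.
Check two-phase: ΣzᵢKᵢ = 1.0523 > 1 and Σzᵢ/Kᵢ = 1.0917 > 1, so g(0) = 0.0523 > 0 and g(1) = -0.0917 < 0.
Iterate (Newton) starting at ψ = 0.5:
  ψ = 0.5000: g = -0.03626, g' = -0.1283 → ψ = 0.2174
  ψ = 0.2174: g = 0.00597, g' = -0.1773 → ψ = 0.2510
  ψ = 0.2510: g = 0.00014, g' = -0.1691 → ψ = 0.2519
Converged at ψ = 0.2519.
Compositions from xᵢ = zᵢ/(1+ψ(Kᵢ−1)), yᵢ = Kᵢxᵢ:
  A: x = 0.1226, y = 0.2696
  B: x = 0.5932, y = 0.5297
  C: x = 0.2842, y = 0.2007

y_A = 0.2696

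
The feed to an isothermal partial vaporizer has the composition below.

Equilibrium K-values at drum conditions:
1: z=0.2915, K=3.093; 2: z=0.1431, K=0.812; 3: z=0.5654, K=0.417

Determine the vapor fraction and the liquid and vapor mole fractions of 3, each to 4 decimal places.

Newton–Raphson from ψ = 0.5:
  ψ = 0.5000: g = -0.19682, g' = -0.6939 → ψ = 0.2164
  ψ = 0.2164: g = 0.01469, g' = -0.8621 → ψ = 0.2334
  ψ = 0.2334: g = 0.00020, g' = -0.8393 → ψ = 0.2336
Converged at ψ = 0.2336.
Compositions from xᵢ = zᵢ/(1+ψ(Kᵢ−1)), yᵢ = Kᵢxᵢ:
  1: x = 0.1958, y = 0.6055
  2: x = 0.1497, y = 0.1215
  3: x = 0.6546, y = 0.2730

ψ = 0.2336, x_3 = 0.6546, y_3 = 0.2730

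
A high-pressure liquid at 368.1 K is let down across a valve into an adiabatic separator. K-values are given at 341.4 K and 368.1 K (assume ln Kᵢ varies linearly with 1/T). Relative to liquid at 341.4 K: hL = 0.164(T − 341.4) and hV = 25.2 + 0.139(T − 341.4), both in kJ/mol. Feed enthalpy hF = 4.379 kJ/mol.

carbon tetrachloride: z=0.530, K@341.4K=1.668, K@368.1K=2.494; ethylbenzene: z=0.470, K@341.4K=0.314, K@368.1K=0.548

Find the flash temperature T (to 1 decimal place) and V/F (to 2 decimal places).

Adiabatic flash: solve Rachford–Rice at each trial T, then check hF = ψ·hV(T) + (1−ψ)·hL(T).
  T = 341.4 K: K = (1.668, 0.314), RR gives ψ = 0.069, H_out = 1.739 kJ/mol
  T = 368.1 K: K = (2.494, 0.548), RR gives ψ = 0.858, H_out = 25.427 kJ/mol
  T = 354.8 K: K = (2.057, 0.420), RR gives ψ = 0.468, H_out = 13.844 kJ/mol
  T = 348.1 K: K = (1.856, 0.364), RR gives ψ = 0.284, H_out = 8.213 kJ/mol
  T = 344.8 K: K = (1.762, 0.339), RR gives ψ = 0.184, H_out = 5.190 kJ/mol
  T = 343.1 K: K = (1.714, 0.326), RR gives ψ = 0.129, H_out = 3.517 kJ/mol
Linear interpolation between T = 343.1 (H_out = 3.517) and T = 344.8 (H_out = 5.190) on hF = 4.379 gives T ≈ 344.0 K, at which ψ = 0.16.

T = 344.0 K, V/F = 0.16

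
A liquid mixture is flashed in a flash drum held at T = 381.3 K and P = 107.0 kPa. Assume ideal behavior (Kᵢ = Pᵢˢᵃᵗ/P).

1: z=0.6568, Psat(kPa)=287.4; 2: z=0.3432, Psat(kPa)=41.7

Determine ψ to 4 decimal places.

ψ = 0.8727

Raoult's law: Kᵢ = Pᵢˢᵃᵗ/P = Pᵢˢᵃᵗ/107.0.
  K_1 = 287.4/107.0 = 2.685981, K_2 = 41.7/107.0 = 0.389720
Rachford–Rice: g(ψ) = Σ zᵢ(Kᵢ−1)/(1+ψ(Kᵢ−1)) = 0.
Feasibility: ΣzᵢKᵢ = 1.8979, Σzᵢ/Kᵢ = 1.1252 — both > 1, two phases present.
Newton iteration, ψ⁰ = 0.5:
  ψ = 0.5000: g = 0.29942, g' = -0.8144 → ψ = 0.8677
  ψ = 0.8677: g = 0.00444, g' = -0.8852 → ψ = 0.8727
Converged at ψ = 0.8727.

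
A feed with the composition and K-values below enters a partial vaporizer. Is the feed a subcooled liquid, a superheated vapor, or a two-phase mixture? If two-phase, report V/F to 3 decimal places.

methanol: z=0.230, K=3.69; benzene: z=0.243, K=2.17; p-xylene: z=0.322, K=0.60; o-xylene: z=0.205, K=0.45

two-phase, V/F = 0.715

ΣzᵢKᵢ = 1.661; Σzᵢ/Kᵢ = 1.167.
Both exceed 1, so a two-phase solution exists.
Newton iteration, ψ⁰ = 0.32:
  ψ = 0.320: g = 0.2548, g' = -0.816 → ψ = 0.632
  ψ = 0.632: g = 0.0472, g' = -0.576 → ψ = 0.714
  ψ = 0.714: g = 0.0006, g' = -0.563 → ψ = 0.715
Converged at ψ = 0.715.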